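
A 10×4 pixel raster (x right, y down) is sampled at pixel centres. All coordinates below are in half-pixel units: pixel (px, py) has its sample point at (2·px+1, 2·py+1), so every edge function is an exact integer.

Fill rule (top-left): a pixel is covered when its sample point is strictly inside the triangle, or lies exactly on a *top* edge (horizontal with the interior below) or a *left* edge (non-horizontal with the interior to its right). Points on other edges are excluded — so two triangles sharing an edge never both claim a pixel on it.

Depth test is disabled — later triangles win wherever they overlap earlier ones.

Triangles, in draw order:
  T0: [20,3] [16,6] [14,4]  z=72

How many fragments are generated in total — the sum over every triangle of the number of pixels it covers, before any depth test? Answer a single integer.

T0:
  2·area = 14
  edge (20, 3)→(16, 6): d=(-4,3) right/bottom  bias=-1
  edge (16, 6)→(14, 4): d=(-2,-2) top-left  bias=+0
  edge (14, 4)→(20, 3): d=(6,-1) top-left  bias=+0
    (5,0)@(11, 1): e=[35,0,-21] → .  [on edge]
    (6,1)@(13, 3): e=[21,0,-7] → .  [on edge]
    (7,2)@(15, 5): e=[7,0,7] → X  [on edge]
    (8,2)@(17, 5): e=[1,4,9] → X
    (9,2)@(19, 5): e=[-5,8,11] → .
    (7,3)@(15, 7): e=[-1,-4,19] → .
    (8,3)@(17, 7): e=[-7,0,21] → .  [on edge]
  covered (2 px):
    . . . . . . . . . .
    . . . . . . . . . .
    . . . . . . . X X .
    . . . . . . . . . .

Result: 2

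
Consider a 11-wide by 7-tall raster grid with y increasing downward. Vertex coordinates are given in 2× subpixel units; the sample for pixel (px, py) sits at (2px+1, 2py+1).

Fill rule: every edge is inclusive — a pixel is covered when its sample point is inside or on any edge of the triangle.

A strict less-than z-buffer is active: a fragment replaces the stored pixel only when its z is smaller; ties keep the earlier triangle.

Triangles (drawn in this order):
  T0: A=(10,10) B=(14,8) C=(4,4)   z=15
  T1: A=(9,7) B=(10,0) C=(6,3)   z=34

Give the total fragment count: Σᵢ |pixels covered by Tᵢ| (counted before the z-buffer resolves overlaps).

T0:
  2·area = 36  (B↔C swapped to make it positive)
  edge (10, 10)→(4, 4): d=(-6,-6) inclusive
  edge (4, 4)→(14, 8): d=(10,4) inclusive
  edge (14, 8)→(10, 10): d=(-4,2) inclusive
    (0,0)@(1, 1): e=[0,-18,54] → ·  [on edge]
    (1,1)@(3, 3): e=[0,-6,42] → ·  [on edge]
    (2,2)@(5, 5): e=[0,6,30] → █  [on edge]
    (3,2)@(7, 5): e=[12,-2,26] → ·
    (2,3)@(5, 7): e=[-12,26,22] → ·
    (3,3)@(7, 7): e=[0,18,18] → █  [on edge]
    (4,3)@(9, 7): e=[12,10,14] → █
    (5,3)@(11, 7): e=[24,2,10] → █
    (6,3)@(13, 7): e=[36,-6,6] → ·
    (3,4)@(7, 9): e=[-12,38,10] → ·
    (4,4)@(9, 9): e=[0,30,6] → █  [on edge]
    (6,4)@(13, 9): e=[24,14,-2] → ·
    (5,5)@(11, 11): e=[0,42,-6] → ·  [on edge]
    (6,6)@(13, 13): e=[0,54,-18] → ·  [on edge]
  covered (6 px):
    · · · · · · · · · · ·
    · · · · · · · · · · ·
    · · █ · · · · · · · ·
    · · · █ █ █ · · · · ·
    · · · · █ █ · · · · ·
    · · · · · · · · · · ·
    · · · · · · · · · · ·
T1:
  2·area = 25  (B↔C swapped to make it positive)
  edge (9, 7)→(6, 3): d=(-3,-4) inclusive
  edge (6, 3)→(10, 0): d=(4,-3) inclusive
  edge (10, 0)→(9, 7): d=(-1,7) inclusive
    (4,0)@(9, 1): e=[18,1,6] → █
    (5,0)@(11, 1): e=[26,7,-8] → ·
    (3,1)@(7, 3): e=[4,3,18] → █
    (5,1)@(11, 3): e=[20,15,-10] → ·
    (3,2)@(7, 5): e=[-2,11,16] → ·
    (4,2)@(9, 5): e=[6,17,2] → █
    (5,2)@(11, 5): e=[14,23,-12] → ·
    (4,3)@(9, 7): e=[0,25,0] → █  [on edge]
    (5,3)@(11, 7): e=[8,31,-14] → ·
    (4,4)@(9, 9): e=[-6,33,-2] → ·
  covered (5 px):
    · · · · █ · · · · · ·
    · · · █ █ · · · · · ·
    · · · · █ · · · · · ·
    · · · · █ · · · · · ·
    · · · · · · · · · · ·
    · · · · · · · · · · ·
    · · · · · · · · · · ·

Result: 11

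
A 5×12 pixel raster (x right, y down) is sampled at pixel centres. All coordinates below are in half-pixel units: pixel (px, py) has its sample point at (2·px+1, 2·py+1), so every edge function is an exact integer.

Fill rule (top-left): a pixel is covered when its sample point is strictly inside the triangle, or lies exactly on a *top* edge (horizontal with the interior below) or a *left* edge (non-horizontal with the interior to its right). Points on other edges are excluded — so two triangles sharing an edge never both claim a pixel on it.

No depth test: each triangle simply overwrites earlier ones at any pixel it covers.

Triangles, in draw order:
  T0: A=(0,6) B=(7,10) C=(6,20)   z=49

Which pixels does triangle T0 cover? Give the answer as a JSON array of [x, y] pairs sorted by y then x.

T0:
  2·area = 74
  edge (0, 6)→(7, 10): d=(7,4) right/bottom  bias=-1
  edge (7, 10)→(6, 20): d=(-1,10) right/bottom  bias=-1
  edge (6, 20)→(0, 6): d=(-6,-14) top-left  bias=+0
    (0,3)@(1, 7): e=[3,63,8] → #
    (1,3)@(3, 7): e=[-5,43,36] → ·
    (0,4)@(1, 9): e=[17,61,-4] → ·
    (1,4)@(3, 9): e=[9,41,24] → #
    (2,4)@(5, 9): e=[1,21,52] → #
    (3,4)@(7, 9): e=[-7,1,80] → ·
    (1,5)@(3, 11): e=[23,39,12] → #
    (3,5)@(7, 11): e=[7,-1,68] → ·
    (1,6)@(3, 13): e=[37,37,0] → #  [on edge]
    (3,6)@(7, 13): e=[21,-3,56] → ·
    (1,7)@(3, 15): e=[51,35,-12] → ·
    (2,7)@(5, 15): e=[43,15,16] → #
  covered (9 px):
    · · · · ·
    · · · · ·
    · · · · ·
    # · · · ·
    · # # · ·
    · # # · ·
    · # # · ·
    · · # · ·
    · · # · ·
    · · · · ·
    · · · · ·
    · · · · ·

Answer: [[0,3],[1,4],[2,4],[1,5],[2,5],[1,6],[2,6],[2,7],[2,8]]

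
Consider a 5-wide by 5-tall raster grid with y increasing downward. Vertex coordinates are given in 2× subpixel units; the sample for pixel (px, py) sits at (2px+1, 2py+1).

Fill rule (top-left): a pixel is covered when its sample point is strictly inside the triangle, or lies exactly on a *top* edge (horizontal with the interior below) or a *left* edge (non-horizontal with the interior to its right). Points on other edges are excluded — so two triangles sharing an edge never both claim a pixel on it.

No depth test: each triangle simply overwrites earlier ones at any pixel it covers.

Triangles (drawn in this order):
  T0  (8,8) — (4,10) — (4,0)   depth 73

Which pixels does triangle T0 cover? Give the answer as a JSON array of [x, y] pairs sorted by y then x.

T0:
  2·area = 40
  edge (8, 8)→(4, 10): d=(-4,2) right/bottom  bias=-1
  edge (4, 10)→(4, 0): d=(0,-10) top-left  bias=+0
  edge (4, 0)→(8, 8): d=(4,8) right/bottom  bias=-1
    (2,1)@(5, 3): e=[26,10,4] → █
    (3,1)@(7, 3): e=[22,30,-12] → ·
    (2,2)@(5, 5): e=[18,10,12] → █
    (3,2)@(7, 5): e=[14,30,-4] → ·
    (2,3)@(5, 7): e=[10,10,20] → █
    (3,3)@(7, 7): e=[6,30,4] → █
    (4,3)@(9, 7): e=[2,50,-12] → ·
    (2,4)@(5, 9): e=[2,10,28] → █
    (3,4)@(7, 9): e=[-2,30,12] → ·
  covered (5 px):
    · · · · ·
    · · █ · ·
    · · █ · ·
    · · █ █ ·
    · · █ · ·

Result: [[2,1],[2,2],[2,3],[3,3],[2,4]]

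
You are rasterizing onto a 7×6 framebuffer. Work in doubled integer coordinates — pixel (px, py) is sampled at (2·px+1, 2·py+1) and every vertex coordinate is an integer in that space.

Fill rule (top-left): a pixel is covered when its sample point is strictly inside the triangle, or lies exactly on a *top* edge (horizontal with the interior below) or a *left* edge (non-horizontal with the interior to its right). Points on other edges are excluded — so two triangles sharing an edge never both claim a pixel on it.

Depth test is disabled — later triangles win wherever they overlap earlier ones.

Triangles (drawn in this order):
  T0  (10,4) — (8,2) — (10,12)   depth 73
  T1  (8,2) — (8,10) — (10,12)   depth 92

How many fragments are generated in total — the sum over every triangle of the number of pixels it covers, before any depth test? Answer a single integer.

T0:
  2·area = 16  (B↔C swapped to make it positive)
  edge (10, 4)→(10, 12): d=(0,8) right/bottom  bias=-1
  edge (10, 12)→(8, 2): d=(-2,-10) top-left  bias=+0
  edge (8, 2)→(10, 4): d=(2,2) right/bottom  bias=-1
    (3,0)@(7, 1): e=[24,-8,0] → .  [on edge]
    (4,1)@(9, 3): e=[8,8,0] → .  [on edge]
    (4,2)@(9, 5): e=[8,4,4] → X
    (5,2)@(11, 5): e=[-8,24,0] → .  [on edge]
    (4,3)@(9, 7): e=[8,0,8] → X  [on edge]
    (5,3)@(11, 7): e=[-8,20,4] → .
    (6,3)@(13, 7): e=[-24,40,0] → .  [on edge]
    (4,4)@(9, 9): e=[8,-4,12] → .
  covered (2 px):
    . . . . . . .
    . . . . . . .
    . . . . X . .
    . . . . X . .
    . . . . . . .
    . . . . . . .
T1:
  2·area = 16  (B↔C swapped to make it positive)
  edge (8, 2)→(10, 12): d=(2,10) right/bottom  bias=-1
  edge (10, 12)→(8, 10): d=(-2,-2) top-left  bias=+0
  edge (8, 10)→(8, 2): d=(0,-8) top-left  bias=+0
    (0,1)@(1, 3): e=[72,0,-56] → .  [on edge]
    (1,2)@(3, 5): e=[56,0,-40] → .  [on edge]
    (2,3)@(5, 7): e=[40,0,-24] → .  [on edge]
    (4,3)@(9, 7): e=[0,8,8] → .  [on edge]
    (3,4)@(7, 9): e=[24,0,-8] → .  [on edge]
    (4,4)@(9, 9): e=[4,4,8] → X
    (5,4)@(11, 9): e=[-16,8,24] → .
    (4,5)@(9, 11): e=[8,0,8] → X  [on edge]
    (5,5)@(11, 11): e=[-12,4,24] → .
  covered (2 px):
    . . . . . . .
    . . . . . . .
    . . . . . . .
    . . . . . . .
    . . . . X . .
    . . . . X . .

Final: 4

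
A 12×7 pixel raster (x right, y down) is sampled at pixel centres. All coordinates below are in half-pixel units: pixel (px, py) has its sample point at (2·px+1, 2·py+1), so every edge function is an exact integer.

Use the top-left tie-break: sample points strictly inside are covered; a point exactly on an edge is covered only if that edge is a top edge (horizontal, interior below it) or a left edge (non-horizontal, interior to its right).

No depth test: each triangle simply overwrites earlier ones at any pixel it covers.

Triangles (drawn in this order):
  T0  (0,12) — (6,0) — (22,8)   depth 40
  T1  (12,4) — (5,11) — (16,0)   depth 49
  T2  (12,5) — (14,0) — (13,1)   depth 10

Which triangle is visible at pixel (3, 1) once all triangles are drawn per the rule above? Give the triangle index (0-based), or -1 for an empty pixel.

T0:
  2·area = 240
  edge (0, 12)→(6, 0): d=(6,-12) top-left  bias=+0
  edge (6, 0)→(22, 8): d=(16,8) right/bottom  bias=-1
  edge (22, 8)→(0, 12): d=(-22,4) right/bottom  bias=-1
    (3,0)@(7, 1): e=[18,8,214] → █
    (4,0)@(9, 1): e=[42,-8,206] → ·
    (2,1)@(5, 3): e=[6,56,178] → █
    (4,1)@(9, 3): e=[54,24,162] → █
    (5,1)@(11, 3): e=[78,8,154] → █
    (6,1)@(13, 3): e=[102,-8,146] → ·
    (2,2)@(5, 5): e=[18,88,134] → █
    (6,2)@(13, 5): e=[114,24,102] → █
    (7,2)@(15, 5): e=[138,8,94] → █
    (8,2)@(17, 5): e=[162,-8,86] → ·
    (1,3)@(3, 7): e=[6,136,98] → █
    (8,3)@(17, 7): e=[174,24,42] → █
  covered (30 px):
    · · · █ · · · · · · · ·
    · · █ █ █ █ · · · · · ·
    · · █ █ █ █ █ █ · · · ·
    · █ █ █ █ █ █ █ █ █ · ·
    · █ █ █ █ █ █ █ · · · ·
    █ █ █ · · · · · · · · ·
    · · · · · · · · · · · ·
T1:
  degenerate (2·area = 0) — covers nothing
T2:
  2·area = 3  (B↔C swapped to make it positive)
  edge (12, 5)→(13, 1): d=(1,-4) top-left  bias=+0
  edge (13, 1)→(14, 0): d=(1,-1) top-left  bias=+0
  edge (14, 0)→(12, 5): d=(-2,5) right/bottom  bias=-1
    (6,0)@(13, 1): e=[0,0,3] → █  [on edge]
    (7,0)@(15, 1): e=[8,2,-7] → ·
    (5,1)@(11, 3): e=[-6,0,9] → ·  [on edge]
    (6,1)@(13, 3): e=[2,2,-1] → ·
    (4,2)@(9, 5): e=[-12,0,15] → ·  [on edge]
    (3,3)@(7, 7): e=[-18,0,21] → ·  [on edge]
    (2,4)@(5, 9): e=[-24,0,27] → ·  [on edge]
    (5,4)@(11, 9): e=[0,6,-3] → ·  [on edge]
    (1,5)@(3, 11): e=[-30,0,33] → ·  [on edge]
    (0,6)@(1, 13): e=[-36,0,39] → ·  [on edge]
  covered (1 px):
    · · · · · · █ · · · · ·
    · · · · · · · · · · · ·
    · · · · · · · · · · · ·
    · · · · · · · · · · · ·
    · · · · · · · · · · · ·
    · · · · · · · · · · · ·
    · · · · · · · · · · · ·

Z-buffer (winner per pixel, '.' = empty):
  . . . 0 . . 2 . . . . .
  . . 0 0 0 0 . . . . . .
  . . 0 0 0 0 0 0 . . . .
  . 0 0 0 0 0 0 0 0 0 . .
  . 0 0 0 0 0 0 0 . . . .
  0 0 0 . . . . . . . . .
  . . . . . . . . . . . .

Answer: 0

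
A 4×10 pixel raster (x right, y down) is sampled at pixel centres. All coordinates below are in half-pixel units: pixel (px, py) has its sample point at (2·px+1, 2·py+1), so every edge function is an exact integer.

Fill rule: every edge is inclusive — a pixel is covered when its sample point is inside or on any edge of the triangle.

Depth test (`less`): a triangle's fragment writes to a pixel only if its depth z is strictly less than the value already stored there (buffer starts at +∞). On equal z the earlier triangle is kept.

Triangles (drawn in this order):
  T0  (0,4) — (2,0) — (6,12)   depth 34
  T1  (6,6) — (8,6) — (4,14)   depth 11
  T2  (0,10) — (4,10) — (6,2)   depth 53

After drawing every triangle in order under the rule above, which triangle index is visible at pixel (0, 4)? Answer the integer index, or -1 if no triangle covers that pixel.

T0:
  2·area = 40
  edge (0, 4)→(2, 0): d=(2,-4) inclusive
  edge (2, 0)→(6, 12): d=(4,12) inclusive
  edge (6, 12)→(0, 4): d=(-6,-8) inclusive
    (0,1)@(1, 3): e=[2,24,14] → █
    (1,1)@(3, 3): e=[10,0,30] → █  [on edge]
    (2,1)@(5, 3): e=[18,-24,46] → ·
    (0,2)@(1, 5): e=[6,32,2] → █
    (2,2)@(5, 5): e=[22,-16,34] → ·
    (0,3)@(1, 7): e=[10,40,-10] → ·
    (1,3)@(3, 7): e=[18,16,6] → █
    (2,3)@(5, 7): e=[26,-8,22] → ·
    (1,4)@(3, 9): e=[22,24,-6] → ·
    (2,4)@(5, 9): e=[30,0,10] → █  [on edge]
    (3,4)@(7, 9): e=[38,-24,26] → ·
    (2,5)@(5, 11): e=[34,8,-2] → ·
    (3,7)@(7, 15): e=[50,0,-10] → ·  [on edge]
  covered (6 px):
    · · · ·
    █ █ · ·
    █ █ · ·
    · █ · ·
    · · █ ·
    · · · ·
    · · · ·
    · · · ·
    · · · ·
    · · · ·
T1:
  2·area = 16
  edge (6, 6)→(8, 6): d=(2,0) inclusive
  edge (8, 6)→(4, 14): d=(-4,8) inclusive
  edge (4, 14)→(6, 6): d=(2,-8) inclusive
    (3,3)@(7, 7): e=[2,4,10] → █
    (3,4)@(7, 9): e=[6,-4,14] → ·
    (2,5)@(5, 11): e=[10,4,2] → █
    (3,5)@(7, 11): e=[10,-12,18] → ·
    (2,6)@(5, 13): e=[14,-4,6] → ·
  covered (2 px):
    · · · ·
    · · · ·
    · · · ·
    · · · █
    · · · ·
    · · █ ·
    · · · ·
    · · · ·
    · · · ·
    · · · ·
T2:
  2·area = 32  (B↔C swapped to make it positive)
  edge (0, 10)→(6, 2): d=(6,-8) inclusive
  edge (6, 2)→(4, 10): d=(-2,8) inclusive
  edge (4, 10)→(0, 10): d=(-4,0) inclusive
    (2,2)@(5, 5): e=[10,2,20] → █
    (3,2)@(7, 5): e=[26,-14,20] → ·
    (1,3)@(3, 7): e=[6,14,12] → █
    (2,3)@(5, 7): e=[22,-2,12] → ·
    (0,4)@(1, 9): e=[2,26,4] → █
    (2,4)@(5, 9): e=[34,-6,4] → ·
    (0,5)@(1, 11): e=[14,22,-4] → ·
    (1,5)@(3, 11): e=[30,6,-4] → ·
  covered (4 px):
    · · · ·
    · · · ·
    · · █ ·
    · █ · ·
    █ █ · ·
    · · · ·
    · · · ·
    · · · ·
    · · · ·
    · · · ·

Z-buffer (winner per pixel, '.' = empty):
  . . . .
  0 0 . .
  0 0 2 .
  . 0 . 1
  2 2 0 .
  . . 1 .
  . . . .
  . . . .
  . . . .
  . . . .

Result: 2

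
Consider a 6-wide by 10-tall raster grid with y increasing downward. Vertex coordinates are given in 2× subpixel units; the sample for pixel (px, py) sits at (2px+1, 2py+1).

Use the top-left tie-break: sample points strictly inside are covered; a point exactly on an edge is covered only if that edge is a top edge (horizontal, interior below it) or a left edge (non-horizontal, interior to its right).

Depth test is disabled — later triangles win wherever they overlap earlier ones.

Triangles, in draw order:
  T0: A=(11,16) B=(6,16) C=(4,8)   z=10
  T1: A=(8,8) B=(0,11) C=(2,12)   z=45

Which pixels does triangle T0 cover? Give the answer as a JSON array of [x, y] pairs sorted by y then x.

T0:
  2·area = 40
  edge (11, 16)→(6, 16): d=(-5,0) right/bottom  bias=-1
  edge (6, 16)→(4, 8): d=(-2,-8) top-left  bias=+0
  edge (4, 8)→(11, 16): d=(7,8) right/bottom  bias=-1
    (2,5)@(5, 11): e=[25,2,13] → X
    (3,5)@(7, 11): e=[25,18,-3] → .
    (2,6)@(5, 13): e=[15,-2,27] → .
    (3,6)@(7, 13): e=[15,14,11] → X
    (4,6)@(9, 13): e=[15,30,-5] → .
    (3,7)@(7, 15): e=[5,10,25] → X
    (4,7)@(9, 15): e=[5,26,9] → X
    (5,7)@(11, 15): e=[5,42,-7] → .
    (3,8)@(7, 17): e=[-5,6,39] → .
    (4,8)@(9, 17): e=[-5,22,23] → .
  covered (4 px):
    . . . . . .
    . . . . . .
    . . . . . .
    . . . . . .
    . . . . . .
    . . X . . .
    . . . X . .
    . . . X X .
    . . . . . .
    . . . . . .
T1:
  2·area = 14  (B↔C swapped to make it positive)
  edge (8, 8)→(2, 12): d=(-6,4) right/bottom  bias=-1
  edge (2, 12)→(0, 11): d=(-2,-1) top-left  bias=+0
  edge (0, 11)→(8, 8): d=(8,-3) top-left  bias=+0
    (0,5)@(1, 11): e=[10,1,3] → X
    (1,5)@(3, 11): e=[2,3,9] → X
    (2,5)@(5, 11): e=[-6,5,15] → .
    (0,6)@(1, 13): e=[-2,-3,19] → .
    (1,6)@(3, 13): e=[-10,-1,25] → .
  covered (2 px):
    . . . . . .
    . . . . . .
    . . . . . .
    . . . . . .
    . . . . . .
    X X . . . .
    . . . . . .
    . . . . . .
    . . . . . .
    . . . . . .

Answer: [[2,5],[3,6],[3,7],[4,7]]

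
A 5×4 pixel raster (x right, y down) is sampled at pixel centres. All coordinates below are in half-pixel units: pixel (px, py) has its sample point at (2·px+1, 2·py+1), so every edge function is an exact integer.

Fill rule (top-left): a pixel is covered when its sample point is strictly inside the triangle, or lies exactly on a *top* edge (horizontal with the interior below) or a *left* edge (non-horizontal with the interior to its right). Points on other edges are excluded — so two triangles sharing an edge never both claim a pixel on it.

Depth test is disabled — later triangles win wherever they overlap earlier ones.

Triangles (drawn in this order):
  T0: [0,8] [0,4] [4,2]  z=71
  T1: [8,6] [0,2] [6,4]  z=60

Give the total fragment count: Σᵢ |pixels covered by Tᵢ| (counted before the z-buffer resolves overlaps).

T0:
  2·area = 16
  edge (0, 8)→(0, 4): d=(0,-4) top-left  bias=+0
  edge (0, 4)→(4, 2): d=(4,-2) top-left  bias=+0
  edge (4, 2)→(0, 8): d=(-4,6) right/bottom  bias=-1
    (1,1)@(3, 3): e=[12,2,2] → X
    (2,1)@(5, 3): e=[20,6,-10] → .
    (0,2)@(1, 5): e=[4,6,6] → X
    (1,2)@(3, 5): e=[12,10,-6] → .
    (0,3)@(1, 7): e=[4,14,-2] → .
  covered (2 px):
    . . . . .
    . X . . .
    X . . . .
    . . . . .
T1:
  2·area = 8
  edge (8, 6)→(0, 2): d=(-8,-4) top-left  bias=+0
  edge (0, 2)→(6, 4): d=(6,2) right/bottom  bias=-1
  edge (6, 4)→(8, 6): d=(2,2) right/bottom  bias=-1
    (1,0)@(3, 1): e=[20,-12,0] → .  [on edge]
    (1,1)@(3, 3): e=[4,0,4] → .  [on edge]
    (2,1)@(5, 3): e=[12,-4,0] → .  [on edge]
    (3,2)@(7, 5): e=[4,4,0] → .  [on edge]
    (4,2)@(9, 5): e=[12,0,-4] → .  [on edge]
    (4,3)@(9, 7): e=[-4,12,0] → .  [on edge]
  covered (0 px):
    . . . . .
    . . . . .
    . . . . .
    . . . . .

Result: 2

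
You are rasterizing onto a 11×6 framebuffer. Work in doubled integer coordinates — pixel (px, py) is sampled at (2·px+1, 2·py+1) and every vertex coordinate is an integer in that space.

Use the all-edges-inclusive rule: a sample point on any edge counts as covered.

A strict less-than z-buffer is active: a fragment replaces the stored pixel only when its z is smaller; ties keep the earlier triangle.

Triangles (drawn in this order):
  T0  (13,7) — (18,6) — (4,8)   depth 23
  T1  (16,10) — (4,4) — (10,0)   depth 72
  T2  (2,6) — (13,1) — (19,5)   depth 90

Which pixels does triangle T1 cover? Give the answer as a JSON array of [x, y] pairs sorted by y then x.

T0:
  2·area = 4  (B↔C swapped to make it positive)
  edge (13, 7)→(4, 8): d=(-9,1) inclusive
  edge (4, 8)→(18, 6): d=(14,-2) inclusive
  edge (18, 6)→(13, 7): d=(-5,1) inclusive
    (5,3)@(11, 7): e=[2,0,2] → #  [on edge]
    (6,3)@(13, 7): e=[0,4,0] → #  [on edge]
    (7,3)@(15, 7): e=[-2,8,-2] → ·
    (1,4)@(3, 9): e=[-8,12,0] → ·  [on edge]
    (5,4)@(11, 9): e=[-16,28,-8] → ·
    (6,4)@(13, 9): e=[-18,32,-10] → ·
  covered (2 px):
    · · · · · · · · · · ·
    · · · · · · · · · · ·
    · · · · · · · · · · ·
    · · · · · # # · · · ·
    · · · · · · · · · · ·
    · · · · · · · · · · ·
T1:
  2·area = 84
  edge (16, 10)→(4, 4): d=(-12,-6) inclusive
  edge (4, 4)→(10, 0): d=(6,-4) inclusive
  edge (10, 0)→(16, 10): d=(6,10) inclusive
    (4,0)@(9, 1): e=[66,2,16] → #
    (5,0)@(11, 1): e=[78,10,-4] → ·
    (3,1)@(7, 3): e=[30,6,48] → #
    (5,1)@(11, 3): e=[54,22,8] → #
    (6,1)@(13, 3): e=[66,30,-12] → ·
    (3,2)@(7, 5): e=[6,18,60] → #
    (6,2)@(13, 5): e=[42,42,0] → #  [on edge]
    (7,2)@(15, 5): e=[54,50,-20] → ·
    (3,3)@(7, 7): e=[-18,30,72] → ·
    (4,3)@(9, 7): e=[-6,38,52] → ·
    (5,3)@(11, 7): e=[6,46,32] → #
    (7,3)@(15, 7): e=[30,62,-8] → ·
  covered (11 px):
    · · · · # · · · · · ·
    · · · # # # · · · · ·
    · · · # # # # · · · ·
    · · · · · # # · · · ·
    · · · · · · · # · · ·
    · · · · · · · · · · ·
T2:
  2·area = 74
  edge (2, 6)→(13, 1): d=(11,-5) inclusive
  edge (13, 1)→(19, 5): d=(6,4) inclusive
  edge (19, 5)→(2, 6): d=(-17,1) inclusive
    (6,0)@(13, 1): e=[0,0,74] → #  [on edge]
    (7,0)@(15, 1): e=[10,-8,72] → ·
    (4,1)@(9, 3): e=[2,28,44] → #
    (5,1)@(11, 3): e=[12,20,42] → #
    (7,1)@(15, 3): e=[32,4,38] → #
    (8,1)@(17, 3): e=[42,-4,36] → ·
    (2,2)@(5, 5): e=[4,56,14] → #
    (3,2)@(7, 5): e=[14,48,12] → #
    (8,2)@(17, 5): e=[64,8,2] → #
    (9,2)@(19, 5): e=[74,0,0] → #  [on edge]
    (10,2)@(21, 5): e=[84,-8,-2] → ·
    (2,3)@(5, 7): e=[26,68,-20] → ·
  covered (13 px):
    · · · · · · # · · · ·
    · · · · # # # # · · ·
    · · # # # # # # # # ·
    · · · · · · · · · · ·
    · · · · · · · · · · ·
    · · · · · · · · · · ·

Answer: [[4,0],[3,1],[4,1],[5,1],[3,2],[4,2],[5,2],[6,2],[5,3],[6,3],[7,4]]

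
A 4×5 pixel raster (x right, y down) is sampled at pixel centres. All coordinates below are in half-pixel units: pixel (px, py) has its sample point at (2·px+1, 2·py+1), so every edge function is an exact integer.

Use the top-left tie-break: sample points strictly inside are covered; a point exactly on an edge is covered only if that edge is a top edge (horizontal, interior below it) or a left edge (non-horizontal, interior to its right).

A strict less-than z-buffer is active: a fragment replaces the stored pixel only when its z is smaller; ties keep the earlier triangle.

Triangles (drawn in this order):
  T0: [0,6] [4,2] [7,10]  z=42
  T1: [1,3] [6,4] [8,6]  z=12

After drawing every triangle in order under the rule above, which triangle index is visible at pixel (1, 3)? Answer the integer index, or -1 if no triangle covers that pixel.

T0:
  2·area = 44
  edge (0, 6)→(4, 2): d=(4,-4) top-left  bias=+0
  edge (4, 2)→(7, 10): d=(3,8) right/bottom  bias=-1
  edge (7, 10)→(0, 6): d=(-7,-4) top-left  bias=+0
    (2,0)@(5, 1): e=[0,-11,55] → ·  [on edge]
    (1,1)@(3, 3): e=[0,11,33] → #  [on edge]
    (2,1)@(5, 3): e=[8,-5,41] → ·
    (0,2)@(1, 5): e=[0,33,11] → #  [on edge]
    (2,2)@(5, 5): e=[16,1,27] → #
    (3,2)@(7, 5): e=[24,-15,35] → ·
    (0,3)@(1, 7): e=[8,39,-3] → ·
    (1,3)@(3, 7): e=[16,23,5] → #
    (3,3)@(7, 7): e=[32,-9,21] → ·
    (1,4)@(3, 9): e=[24,29,-9] → ·
    (2,4)@(5, 9): e=[32,13,-1] → ·
  covered (6 px):
    · · · ·
    · # · ·
    # # # ·
    · # # ·
    · · · ·
T1:
  2·area = 8
  edge (1, 3)→(6, 4): d=(5,1) right/bottom  bias=-1
  edge (6, 4)→(8, 6): d=(2,2) right/bottom  bias=-1
  edge (8, 6)→(1, 3): d=(-7,-3) top-left  bias=+0
    (1,0)@(3, 1): e=[-12,0,20] → ·  [on edge]
    (0,1)@(1, 3): e=[0,8,0] → ·  [on edge]
    (2,1)@(5, 3): e=[-4,0,12] → ·  [on edge]
    (3,2)@(7, 5): e=[4,0,4] → ·  [on edge]
  covered (0 px):
    · · · ·
    · · · ·
    · · · ·
    · · · ·
    · · · ·

Z-buffer (winner per pixel, '.' = empty):
  . . . .
  . 0 . .
  0 0 0 .
  . 0 0 .
  . . . .

Answer: 0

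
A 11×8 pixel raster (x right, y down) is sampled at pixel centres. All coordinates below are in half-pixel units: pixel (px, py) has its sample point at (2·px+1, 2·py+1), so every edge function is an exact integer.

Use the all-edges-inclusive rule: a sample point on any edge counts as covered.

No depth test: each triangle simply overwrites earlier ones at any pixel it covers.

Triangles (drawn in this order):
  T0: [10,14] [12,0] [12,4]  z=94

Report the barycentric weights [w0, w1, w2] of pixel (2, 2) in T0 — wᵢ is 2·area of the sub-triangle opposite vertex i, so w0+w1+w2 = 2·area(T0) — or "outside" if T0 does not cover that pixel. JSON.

T0:
  2·area = 8
  edge (10, 14)→(12, 0): d=(2,-14) inclusive
  edge (12, 0)→(12, 4): d=(0,4) inclusive
  edge (12, 4)→(10, 14): d=(-2,10) inclusive
    (5,3)@(11, 7): e=[0,4,4] → #  [on edge]
    (6,3)@(13, 7): e=[28,-4,-16] → ·
    (5,4)@(11, 9): e=[4,4,0] → #  [on edge]
    (6,4)@(13, 9): e=[32,-4,-20] → ·
    (5,5)@(11, 11): e=[8,4,-4] → ·
  covered (2 px):
    · · · · · · · · · · ·
    · · · · · · · · · · ·
    · · · · · · · · · · ·
    · · · · · # · · · · ·
    · · · · · # · · · · ·
    · · · · · · · · · · ·
    · · · · · · · · · · ·
    · · · · · · · · · · ·

Result: "outside"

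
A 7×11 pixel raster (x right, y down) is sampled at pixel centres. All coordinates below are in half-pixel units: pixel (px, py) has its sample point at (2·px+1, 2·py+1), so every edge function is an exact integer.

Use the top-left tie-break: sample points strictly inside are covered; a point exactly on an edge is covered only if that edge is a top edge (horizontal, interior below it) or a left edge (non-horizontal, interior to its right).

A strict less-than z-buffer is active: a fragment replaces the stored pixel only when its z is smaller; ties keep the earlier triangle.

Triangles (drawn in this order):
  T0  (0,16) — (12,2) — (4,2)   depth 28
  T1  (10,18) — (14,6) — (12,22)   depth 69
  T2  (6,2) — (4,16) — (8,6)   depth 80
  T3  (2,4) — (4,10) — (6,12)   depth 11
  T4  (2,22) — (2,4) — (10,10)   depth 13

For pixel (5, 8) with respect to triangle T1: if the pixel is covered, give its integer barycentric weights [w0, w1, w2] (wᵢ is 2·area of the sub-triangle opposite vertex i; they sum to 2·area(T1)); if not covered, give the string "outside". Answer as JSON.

T0:
  2·area = 112  (B↔C swapped to make it positive)
  edge (0, 16)→(4, 2): d=(4,-14) top-left  bias=+0
  edge (4, 2)→(12, 2): d=(8,0) top-left  bias=+0
  edge (12, 2)→(0, 16): d=(-12,14) right/bottom  bias=-1
    (2,1)@(5, 3): e=[18,8,86] → X
    (3,1)@(7, 3): e=[46,8,58] → X
    (4,1)@(9, 3): e=[74,8,30] → X
    (5,1)@(11, 3): e=[102,8,2] → X
    (6,1)@(13, 3): e=[130,8,-26] → .
    (2,2)@(5, 5): e=[26,24,62] → X
    (5,2)@(11, 5): e=[110,24,-22] → .
    (1,3)@(3, 7): e=[6,40,66] → X
    (4,3)@(9, 7): e=[90,40,-18] → .
    (1,4)@(3, 9): e=[14,56,42] → X
    (3,4)@(7, 9): e=[70,56,-14] → .
    (1,5)@(3, 11): e=[22,72,18] → X
  covered (14 px):
    . . . . . . .
    . . X X X X .
    . . X X X . .
    . X X X . . .
    . X X . . . .
    . X . . . . .
    X . . . . . .
    . . . . . . .
    . . . . . . .
    . . . . . . .
    . . . . . . .
T1:
  2·area = 40
  edge (10, 18)→(14, 6): d=(4,-12) top-left  bias=+0
  edge (14, 6)→(12, 22): d=(-2,16) right/bottom  bias=-1
  edge (12, 22)→(10, 18): d=(-2,-4) top-left  bias=+0
    (6,4)@(13, 9): e=[0,10,30] → X  [on edge]
    (6,5)@(13, 11): e=[8,6,26] → X
    (6,6)@(13, 13): e=[16,2,22] → X
    (5,7)@(11, 15): e=[0,30,10] → X  [on edge]
    (6,7)@(13, 15): e=[24,-2,18] → .
    (5,8)@(11, 17): e=[8,26,6] → X
    (6,8)@(13, 17): e=[32,-6,14] → .
    (5,9)@(11, 19): e=[16,22,2] → X
    (6,9)@(13, 19): e=[40,-10,10] → .
    (4,10)@(9, 21): e=[0,50,-10] → .  [on edge]
    (5,10)@(11, 21): e=[24,18,-2] → .
  covered (6 px):
    . . . . . . .
    . . . . . . .
    . . . . . . .
    . . . . . . .
    . . . . . . X
    . . . . . . X
    . . . . . . X
    . . . . . X .
    . . . . . X .
    . . . . . X .
    . . . . . . .
T2:
  2·area = 36  (B↔C swapped to make it positive)
  edge (6, 2)→(8, 6): d=(2,4) right/bottom  bias=-1
  edge (8, 6)→(4, 16): d=(-4,10) right/bottom  bias=-1
  edge (4, 16)→(6, 2): d=(2,-14) top-left  bias=+0
    (3,2)@(7, 5): e=[2,14,20] → X
    (4,2)@(9, 5): e=[-6,-6,48] → .
    (3,3)@(7, 7): e=[6,6,24] → X
    (4,3)@(9, 7): e=[-2,-14,52] → .
    (2,4)@(5, 9): e=[18,18,0] → X  [on edge]
    (3,4)@(7, 9): e=[10,-2,28] → .
    (2,5)@(5, 11): e=[22,10,4] → X
    (3,5)@(7, 11): e=[14,-10,32] → .
    (2,6)@(5, 13): e=[26,2,8] → X
    (3,6)@(7, 13): e=[18,-18,36] → .
    (2,7)@(5, 15): e=[30,-6,12] → .
  covered (5 px):
    . . . . . . .
    . . . . . . .
    . . . X . . .
    . . . X . . .
    . . X . . . .
    . . X . . . .
    . . X . . . .
    . . . . . . .
    . . . . . . .
    . . . . . . .
    . . . . . . .
T3:
  2·area = 8  (B↔C swapped to make it positive)
  edge (2, 4)→(6, 12): d=(4,8) right/bottom  bias=-1
  edge (6, 12)→(4, 10): d=(-2,-2) top-left  bias=+0
  edge (4, 10)→(2, 4): d=(-2,-6) top-left  bias=+0
    (0,0)@(1, 1): e=[-4,12,0] → .  [on edge]
    (0,3)@(1, 7): e=[20,0,-12] → .  [on edge]
    (1,3)@(3, 7): e=[4,4,0] → X  [on edge]
    (2,3)@(5, 7): e=[-12,8,12] → .
    (1,4)@(3, 9): e=[12,0,-4] → .  [on edge]
    (2,5)@(5, 11): e=[4,0,4] → X  [on edge]
    (3,5)@(7, 11): e=[-12,4,16] → .
    (2,6)@(5, 13): e=[12,-4,0] → .  [on edge]
    (3,6)@(7, 13): e=[-4,0,12] → .  [on edge]
    (4,7)@(9, 15): e=[-12,0,20] → .  [on edge]
    (5,8)@(11, 17): e=[-20,0,28] → .  [on edge]
    (3,9)@(7, 19): e=[20,-12,0] → .  [on edge]
    (6,9)@(13, 19): e=[-28,0,36] → .  [on edge]
  covered (2 px):
    . . . . . . .
    . . . . . . .
    . . . . . . .
    . X . . . . .
    . . . . . . .
    . . X . . . .
    . . . . . . .
    . . . . . . .
    . . . . . . .
    . . . . . . .
    . . . . . . .
T4:
  2·area = 144
  edge (2, 22)→(2, 4): d=(0,-18) top-left  bias=+0
  edge (2, 4)→(10, 10): d=(8,6) right/bottom  bias=-1
  edge (10, 10)→(2, 22): d=(-8,12) right/bottom  bias=-1
    (1,2)@(3, 5): e=[18,2,124] → X
    (2,2)@(5, 5): e=[54,-10,100] → .
    (1,3)@(3, 7): e=[18,18,108] → X
    (2,3)@(5, 7): e=[54,6,84] → X
    (3,3)@(7, 7): e=[90,-6,60] → .
    (1,4)@(3, 9): e=[18,34,92] → X
    (3,4)@(7, 9): e=[90,10,44] → X
    (4,4)@(9, 9): e=[126,-2,20] → .
    (1,5)@(3, 11): e=[18,50,76] → X
    (4,5)@(9, 11): e=[126,14,4] → X
    (5,5)@(11, 11): e=[162,2,-20] → .
    (1,6)@(3, 13): e=[18,66,60] → X
  covered (18 px):
    . . . . . . .
    . . . . . . .
    . X . . . . .
    . X X . . . .
    . X X X . . .
    . X X X X . .
    . X X X . . .
    . X X . . . .
    . X X . . . .
    . X . . . . .
    . . . . . . .

Final: [26,6,8]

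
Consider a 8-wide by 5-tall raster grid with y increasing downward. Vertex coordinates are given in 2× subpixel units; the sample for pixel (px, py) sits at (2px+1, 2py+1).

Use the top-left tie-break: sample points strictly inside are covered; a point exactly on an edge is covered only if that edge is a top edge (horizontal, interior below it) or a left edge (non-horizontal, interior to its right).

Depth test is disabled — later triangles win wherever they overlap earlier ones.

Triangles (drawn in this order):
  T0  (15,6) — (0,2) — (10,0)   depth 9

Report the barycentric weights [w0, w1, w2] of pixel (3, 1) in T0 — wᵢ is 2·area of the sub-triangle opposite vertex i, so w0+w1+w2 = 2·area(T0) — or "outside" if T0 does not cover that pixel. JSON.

T0:
  2·area = 70
  edge (15, 6)→(0, 2): d=(-15,-4) top-left  bias=+0
  edge (0, 2)→(10, 0): d=(10,-2) top-left  bias=+0
  edge (10, 0)→(15, 6): d=(5,6) right/bottom  bias=-1
    (2,0)@(5, 1): e=[35,0,35] → █  [on edge]
    (3,0)@(7, 1): e=[43,4,23] → █
    (4,0)@(9, 1): e=[51,8,11] → █
    (5,0)@(11, 1): e=[59,12,-1] → ·
    (2,1)@(5, 3): e=[5,20,45] → █
    (5,1)@(11, 3): e=[29,32,9] → █
    (6,1)@(13, 3): e=[37,36,-3] → ·
    (2,2)@(5, 5): e=[-25,40,55] → ·
    (3,2)@(7, 5): e=[-17,44,43] → ·
    (4,2)@(9, 5): e=[-9,48,31] → ·
    (5,2)@(11, 5): e=[-1,52,19] → ·
    (6,2)@(13, 5): e=[7,56,7] → █
  covered (8 px):
    · · █ █ █ · · ·
    · · █ █ █ █ · ·
    · · · · · · █ ·
    · · · · · · · ·
    · · · · · · · ·

Final: [24,33,13]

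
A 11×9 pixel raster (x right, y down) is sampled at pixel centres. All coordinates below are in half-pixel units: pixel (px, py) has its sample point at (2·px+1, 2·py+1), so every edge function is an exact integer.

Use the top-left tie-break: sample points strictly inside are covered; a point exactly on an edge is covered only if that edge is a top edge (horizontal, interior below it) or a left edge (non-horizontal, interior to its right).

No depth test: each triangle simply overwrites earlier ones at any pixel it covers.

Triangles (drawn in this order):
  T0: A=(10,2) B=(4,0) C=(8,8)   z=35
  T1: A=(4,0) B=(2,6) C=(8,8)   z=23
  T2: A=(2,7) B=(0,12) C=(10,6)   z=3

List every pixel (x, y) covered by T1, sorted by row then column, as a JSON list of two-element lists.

T0:
  2·area = 40  (B↔C swapped to make it positive)
  edge (10, 2)→(8, 8): d=(-2,6) right/bottom  bias=-1
  edge (8, 8)→(4, 0): d=(-4,-8) top-left  bias=+0
  edge (4, 0)→(10, 2): d=(6,2) right/bottom  bias=-1
    (2,0)@(5, 1): e=[32,4,4] → █
    (3,0)@(7, 1): e=[20,20,0] → ·  [on edge]
    (2,1)@(5, 3): e=[28,-4,16] → ·
    (3,1)@(7, 3): e=[16,12,12] → █
    (4,1)@(9, 3): e=[4,28,8] → █
    (5,1)@(11, 3): e=[-8,44,4] → ·
    (6,1)@(13, 3): e=[-20,60,0] → ·  [on edge]
    (3,2)@(7, 5): e=[12,4,24] → █
    (4,2)@(9, 5): e=[0,20,20] → ·  [on edge]
    (9,2)@(19, 5): e=[-60,100,0] → ·  [on edge]
    (3,3)@(7, 7): e=[8,-4,36] → ·
    (3,5)@(7, 11): e=[0,-20,60] → ·  [on edge]
    (2,8)@(5, 17): e=[0,-60,100] → ·  [on edge]
  covered (4 px):
    · · █ · · · · · · · ·
    · · · █ █ · · · · · ·
    · · · █ · · · · · · ·
    · · · · · · · · · · ·
    · · · · · · · · · · ·
    · · · · · · · · · · ·
    · · · · · · · · · · ·
    · · · · · · · · · · ·
    · · · · · · · · · · ·
T1:
  2·area = 40  (B↔C swapped to make it positive)
  edge (4, 0)→(8, 8): d=(4,8) right/bottom  bias=-1
  edge (8, 8)→(2, 6): d=(-6,-2) top-left  bias=+0
  edge (2, 6)→(4, 0): d=(2,-6) top-left  bias=+0
    (1,1)@(3, 3): e=[20,20,0] → █  [on edge]
    (2,1)@(5, 3): e=[4,24,12] → █
    (3,1)@(7, 3): e=[-12,28,24] → ·
    (1,2)@(3, 5): e=[28,8,4] → █
    (3,2)@(7, 5): e=[-4,16,28] → ·
    (1,3)@(3, 7): e=[36,-4,8] → ·
    (2,3)@(5, 7): e=[20,0,20] → █  [on edge]
    (3,3)@(7, 7): e=[4,4,32] → █
    (4,3)@(9, 7): e=[-12,8,44] → ·
    (0,4)@(1, 9): e=[60,-20,0] → ·  [on edge]
    (2,4)@(5, 9): e=[28,-12,24] → ·
    (3,4)@(7, 9): e=[12,-8,36] → ·
    (5,4)@(11, 9): e=[-20,0,60] → ·  [on edge]
    (8,5)@(17, 11): e=[-60,0,100] → ·  [on edge]
  covered (6 px):
    · · · · · · · · · · ·
    · █ █ · · · · · · · ·
    · █ █ · · · · · · · ·
    · · █ █ · · · · · · ·
    · · · · · · · · · · ·
    · · · · · · · · · · ·
    · · · · · · · · · · ·
    · · · · · · · · · · ·
    · · · · · · · · · · ·
T2:
  2·area = 38  (B↔C swapped to make it positive)
  edge (2, 7)→(10, 6): d=(8,-1) top-left  bias=+0
  edge (10, 6)→(0, 12): d=(-10,6) right/bottom  bias=-1
  edge (0, 12)→(2, 7): d=(2,-5) top-left  bias=+0
    (7,1)@(15, 3): e=[-19,0,57] → ·  [on edge]
    (1,3)@(3, 7): e=[1,32,5] → █
    (2,3)@(5, 7): e=[3,20,15] → █
    (3,3)@(7, 7): e=[5,8,25] → █
    (4,3)@(9, 7): e=[7,-4,35] → ·
    (1,4)@(3, 9): e=[17,12,9] → █
    (2,4)@(5, 9): e=[19,0,19] → ·  [on edge]
    (3,4)@(7, 9): e=[21,-12,29] → ·
    (0,5)@(1, 11): e=[31,4,3] → █
    (1,5)@(3, 11): e=[33,-8,13] → ·
    (0,6)@(1, 13): e=[47,-16,7] → ·
  covered (5 px):
    · · · · · · · · · · ·
    · · · · · · · · · · ·
    · · · · · · · · · · ·
    · █ █ █ · · · · · · ·
    · █ · · · · · · · · ·
    █ · · · · · · · · · ·
    · · · · · · · · · · ·
    · · · · · · · · · · ·
    · · · · · · · · · · ·

Answer: [[1,1],[2,1],[1,2],[2,2],[2,3],[3,3]]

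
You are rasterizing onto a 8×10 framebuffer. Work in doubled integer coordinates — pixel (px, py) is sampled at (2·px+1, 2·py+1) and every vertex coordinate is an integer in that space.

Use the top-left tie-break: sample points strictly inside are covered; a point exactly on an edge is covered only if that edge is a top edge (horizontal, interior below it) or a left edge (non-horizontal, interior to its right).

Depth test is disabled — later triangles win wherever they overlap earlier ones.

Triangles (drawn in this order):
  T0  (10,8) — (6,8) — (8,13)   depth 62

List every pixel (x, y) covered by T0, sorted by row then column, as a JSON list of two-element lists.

T0:
  2·area = 20  (B↔C swapped to make it positive)
  edge (10, 8)→(8, 13): d=(-2,5) right/bottom  bias=-1
  edge (8, 13)→(6, 8): d=(-2,-5) top-left  bias=+0
  edge (6, 8)→(10, 8): d=(4,0) top-left  bias=+0
    (3,4)@(7, 9): e=[13,3,4] → X
    (4,4)@(9, 9): e=[3,13,4] → X
    (5,4)@(11, 9): e=[-7,23,4] → .
    (3,5)@(7, 11): e=[9,-1,12] → .
    (4,5)@(9, 11): e=[-1,9,12] → .
  covered (2 px):
    . . . . . . . .
    . . . . . . . .
    . . . . . . . .
    . . . . . . . .
    . . . X X . . .
    . . . . . . . .
    . . . . . . . .
    . . . . . . . .
    . . . . . . . .
    . . . . . . . .

Final: [[3,4],[4,4]]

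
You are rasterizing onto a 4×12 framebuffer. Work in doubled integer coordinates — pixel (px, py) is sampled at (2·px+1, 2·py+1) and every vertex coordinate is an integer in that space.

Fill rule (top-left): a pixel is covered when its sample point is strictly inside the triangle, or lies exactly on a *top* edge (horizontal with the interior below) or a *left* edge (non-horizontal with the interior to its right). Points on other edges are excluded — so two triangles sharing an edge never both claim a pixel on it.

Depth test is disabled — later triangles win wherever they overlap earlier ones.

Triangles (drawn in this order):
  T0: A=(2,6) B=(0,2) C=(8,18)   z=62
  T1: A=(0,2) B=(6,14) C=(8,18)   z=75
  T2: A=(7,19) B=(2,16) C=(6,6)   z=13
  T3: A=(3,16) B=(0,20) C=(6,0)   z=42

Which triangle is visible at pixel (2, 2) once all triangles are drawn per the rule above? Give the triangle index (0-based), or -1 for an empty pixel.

T0:
  degenerate (2·area = 0) — covers nothing
T1:
  degenerate (2·area = 0) — covers nothing
T2:
  2·area = 62
  edge (7, 19)→(2, 16): d=(-5,-3) top-left  bias=+0
  edge (2, 16)→(6, 6): d=(4,-10) top-left  bias=+0
  edge (6, 6)→(7, 19): d=(1,13) right/bottom  bias=-1
    (2,4)@(5, 9): e=[44,2,16] → X
    (3,4)@(7, 9): e=[50,22,-10] → .
    (2,5)@(5, 11): e=[34,10,18] → X
    (3,5)@(7, 11): e=[40,30,-8] → .
    (2,6)@(5, 13): e=[24,18,20] → X
    (3,6)@(7, 13): e=[30,38,-6] → .
    (1,7)@(3, 15): e=[8,6,48] → X
    (3,7)@(7, 15): e=[20,46,-4] → .
    (1,8)@(3, 17): e=[-2,14,50] → .
    (2,8)@(5, 17): e=[4,34,24] → X
    (3,8)@(7, 17): e=[10,54,-2] → .
    (2,9)@(5, 19): e=[-6,42,26] → .
    (3,9)@(7, 19): e=[0,62,0] → .  [on edge]
  covered (6 px):
    . . . .
    . . . .
    . . . .
    . . . .
    . . X .
    . . X .
    . . X .
    . X X .
    . . X .
    . . . .
    . . . .
    . . . .
T3:
  2·area = 36
  edge (3, 16)→(0, 20): d=(-3,4) right/bottom  bias=-1
  edge (0, 20)→(6, 0): d=(6,-20) top-left  bias=+0
  edge (6, 0)→(3, 16): d=(-3,16) right/bottom  bias=-1
    (2,2)@(5, 5): e=[25,10,1] → X
    (3,2)@(7, 5): e=[17,50,-31] → .
    (2,3)@(5, 7): e=[19,22,-5] → .
    (1,5)@(3, 11): e=[15,6,15] → X
    (2,5)@(5, 11): e=[7,46,-17] → .
    (1,6)@(3, 13): e=[9,18,9] → X
    (2,6)@(5, 13): e=[1,58,-23] → .
    (1,7)@(3, 15): e=[3,30,3] → X
    (2,7)@(5, 15): e=[-5,70,-29] → .
    (0,8)@(1, 17): e=[5,2,29] → X
    (1,8)@(3, 17): e=[-3,42,-3] → .
    (0,9)@(1, 19): e=[-1,14,23] → .
  covered (5 px):
    . . . .
    . . . .
    . . X .
    . . . .
    . . . .
    . X . .
    . X . .
    . X . .
    X . . .
    . . . .
    . . . .
    . . . .

Z-buffer (winner per pixel, '.' = empty):
  . . . .
  . . . .
  . . 3 .
  . . . .
  . . 2 .
  . 3 2 .
  . 3 2 .
  . 3 2 .
  3 . 2 .
  . . . .
  . . . .
  . . . .

Result: 3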